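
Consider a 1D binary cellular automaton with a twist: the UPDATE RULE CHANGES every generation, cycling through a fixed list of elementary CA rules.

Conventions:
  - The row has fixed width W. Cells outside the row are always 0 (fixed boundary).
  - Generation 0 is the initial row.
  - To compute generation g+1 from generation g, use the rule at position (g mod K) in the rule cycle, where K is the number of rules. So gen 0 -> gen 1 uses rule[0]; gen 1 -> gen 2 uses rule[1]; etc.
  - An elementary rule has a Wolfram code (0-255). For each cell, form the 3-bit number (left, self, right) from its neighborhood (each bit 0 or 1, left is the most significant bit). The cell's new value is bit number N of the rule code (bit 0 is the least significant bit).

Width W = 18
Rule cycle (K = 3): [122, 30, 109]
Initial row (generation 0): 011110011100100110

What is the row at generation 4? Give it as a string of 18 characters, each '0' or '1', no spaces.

Gen 0: 011110011100100110
Gen 1 (rule 122): 110011110111011111
Gen 2 (rule 30): 101110000100010000
Gen 3 (rule 109): 111010110101010111
Gen 4 (rule 122): 101101111010101101

Answer: 101101111010101101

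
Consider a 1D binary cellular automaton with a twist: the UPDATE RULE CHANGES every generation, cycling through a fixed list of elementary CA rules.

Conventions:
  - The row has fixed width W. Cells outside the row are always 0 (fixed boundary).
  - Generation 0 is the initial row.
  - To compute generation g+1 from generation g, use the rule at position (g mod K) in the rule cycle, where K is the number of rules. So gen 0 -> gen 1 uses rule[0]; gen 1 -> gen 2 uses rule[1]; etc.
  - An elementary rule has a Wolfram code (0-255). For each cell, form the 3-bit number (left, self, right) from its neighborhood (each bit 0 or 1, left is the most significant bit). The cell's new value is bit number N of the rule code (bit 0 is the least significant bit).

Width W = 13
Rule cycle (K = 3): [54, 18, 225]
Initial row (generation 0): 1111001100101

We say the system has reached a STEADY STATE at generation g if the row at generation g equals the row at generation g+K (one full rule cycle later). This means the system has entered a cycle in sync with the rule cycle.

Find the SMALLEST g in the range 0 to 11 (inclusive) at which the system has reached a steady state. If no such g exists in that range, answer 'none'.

Gen 0: 1111001100101
Gen 1 (rule 54): 0000110011111
Gen 2 (rule 18): 0001001100000
Gen 3 (rule 225): 1100000101111
Gen 4 (rule 54): 0010001110000
Gen 5 (rule 18): 0101010001000
Gen 6 (rule 225): 0010100100011
Gen 7 (rule 54): 0111111110100
Gen 8 (rule 18): 1000000000010
Gen 9 (rule 225): 0011111111000
Gen 10 (rule 54): 0100000000100
Gen 11 (rule 18): 1010000001010
Gen 12 (rule 225): 0100111100100
Gen 13 (rule 54): 1111000011110
Gen 14 (rule 18): 0000100100001

Answer: none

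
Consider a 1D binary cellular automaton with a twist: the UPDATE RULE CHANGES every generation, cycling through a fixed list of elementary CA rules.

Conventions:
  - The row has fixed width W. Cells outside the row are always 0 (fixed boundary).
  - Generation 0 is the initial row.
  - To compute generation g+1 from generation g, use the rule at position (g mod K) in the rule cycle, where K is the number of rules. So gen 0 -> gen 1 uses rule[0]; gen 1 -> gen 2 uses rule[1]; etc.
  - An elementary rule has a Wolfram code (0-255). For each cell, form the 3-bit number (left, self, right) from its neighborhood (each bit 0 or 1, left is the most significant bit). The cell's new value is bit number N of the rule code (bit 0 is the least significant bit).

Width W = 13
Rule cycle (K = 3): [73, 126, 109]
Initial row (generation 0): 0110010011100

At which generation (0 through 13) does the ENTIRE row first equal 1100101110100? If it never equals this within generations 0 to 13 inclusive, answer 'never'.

Gen 0: 0110010011100
Gen 1 (rule 73): 0110000010101
Gen 2 (rule 126): 1111000111111
Gen 3 (rule 109): 1001010100001
Gen 4 (rule 73): 0000000001100
Gen 5 (rule 126): 0000000011110
Gen 6 (rule 109): 1111111010010
Gen 7 (rule 73): 1000001000000
Gen 8 (rule 126): 1100011100000
Gen 9 (rule 109): 1101010101111
Gen 10 (rule 73): 1100000001001
Gen 11 (rule 126): 1110000011111
Gen 12 (rule 109): 1010111010001
Gen 13 (rule 73): 0000101000100

Answer: never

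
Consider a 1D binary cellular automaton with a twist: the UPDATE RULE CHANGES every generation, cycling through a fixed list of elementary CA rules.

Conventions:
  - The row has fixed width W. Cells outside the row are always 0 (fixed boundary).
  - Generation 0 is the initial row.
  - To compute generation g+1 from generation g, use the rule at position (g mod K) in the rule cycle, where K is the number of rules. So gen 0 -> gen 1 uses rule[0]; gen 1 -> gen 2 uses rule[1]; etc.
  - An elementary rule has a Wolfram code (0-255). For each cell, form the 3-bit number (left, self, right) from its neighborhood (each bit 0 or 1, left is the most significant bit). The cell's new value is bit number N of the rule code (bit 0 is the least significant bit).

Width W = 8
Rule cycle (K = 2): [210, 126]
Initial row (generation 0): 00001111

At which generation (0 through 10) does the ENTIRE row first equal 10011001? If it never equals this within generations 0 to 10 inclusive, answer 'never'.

Answer: never

Derivation:
Gen 0: 00001111
Gen 1 (rule 210): 00010111
Gen 2 (rule 126): 00111101
Gen 3 (rule 210): 01011100
Gen 4 (rule 126): 11110110
Gen 5 (rule 210): 01110011
Gen 6 (rule 126): 11011111
Gen 7 (rule 210): 01001111
Gen 8 (rule 126): 11111001
Gen 9 (rule 210): 01111110
Gen 10 (rule 126): 11000011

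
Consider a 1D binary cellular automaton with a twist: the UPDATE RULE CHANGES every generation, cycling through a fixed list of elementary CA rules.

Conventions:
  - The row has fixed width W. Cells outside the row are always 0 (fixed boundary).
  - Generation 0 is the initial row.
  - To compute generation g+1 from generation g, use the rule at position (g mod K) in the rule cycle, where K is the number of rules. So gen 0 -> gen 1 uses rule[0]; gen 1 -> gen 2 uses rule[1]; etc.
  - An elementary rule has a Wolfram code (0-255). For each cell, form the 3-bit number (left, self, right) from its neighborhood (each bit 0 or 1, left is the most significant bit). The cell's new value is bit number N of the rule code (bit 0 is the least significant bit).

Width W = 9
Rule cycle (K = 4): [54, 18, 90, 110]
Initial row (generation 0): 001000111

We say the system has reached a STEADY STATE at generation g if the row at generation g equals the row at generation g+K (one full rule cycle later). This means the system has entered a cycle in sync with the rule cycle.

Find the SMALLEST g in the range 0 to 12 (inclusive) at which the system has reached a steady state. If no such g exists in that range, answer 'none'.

Gen 0: 001000111
Gen 1 (rule 54): 011101000
Gen 2 (rule 18): 100000100
Gen 3 (rule 90): 010001010
Gen 4 (rule 110): 110011110
Gen 5 (rule 54): 001100001
Gen 6 (rule 18): 010010010
Gen 7 (rule 90): 101101101
Gen 8 (rule 110): 111111111
Gen 9 (rule 54): 000000000
Gen 10 (rule 18): 000000000
Gen 11 (rule 90): 000000000
Gen 12 (rule 110): 000000000
Gen 13 (rule 54): 000000000
Gen 14 (rule 18): 000000000
Gen 15 (rule 90): 000000000
Gen 16 (rule 110): 000000000

Answer: 9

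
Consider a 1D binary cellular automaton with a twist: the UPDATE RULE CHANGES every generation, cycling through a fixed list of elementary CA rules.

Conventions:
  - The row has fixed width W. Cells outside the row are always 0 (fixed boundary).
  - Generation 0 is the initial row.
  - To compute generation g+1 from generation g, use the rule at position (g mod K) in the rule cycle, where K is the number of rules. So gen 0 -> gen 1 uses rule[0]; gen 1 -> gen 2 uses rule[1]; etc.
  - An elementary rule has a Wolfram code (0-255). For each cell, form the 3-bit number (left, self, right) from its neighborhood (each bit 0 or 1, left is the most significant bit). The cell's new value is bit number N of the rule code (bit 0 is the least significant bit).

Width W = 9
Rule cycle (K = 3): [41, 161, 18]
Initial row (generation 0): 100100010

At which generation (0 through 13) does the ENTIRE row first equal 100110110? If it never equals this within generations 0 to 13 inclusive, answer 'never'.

Answer: never

Derivation:
Gen 0: 100100010
Gen 1 (rule 41): 000001000
Gen 2 (rule 161): 111100011
Gen 3 (rule 18): 000010100
Gen 4 (rule 41): 111001001
Gen 5 (rule 161): 010000000
Gen 6 (rule 18): 101000000
Gen 7 (rule 41): 010011111
Gen 8 (rule 161): 000001110
Gen 9 (rule 18): 000010001
Gen 10 (rule 41): 111000100
Gen 11 (rule 161): 010010001
Gen 12 (rule 18): 101101010
Gen 13 (rule 41): 011010100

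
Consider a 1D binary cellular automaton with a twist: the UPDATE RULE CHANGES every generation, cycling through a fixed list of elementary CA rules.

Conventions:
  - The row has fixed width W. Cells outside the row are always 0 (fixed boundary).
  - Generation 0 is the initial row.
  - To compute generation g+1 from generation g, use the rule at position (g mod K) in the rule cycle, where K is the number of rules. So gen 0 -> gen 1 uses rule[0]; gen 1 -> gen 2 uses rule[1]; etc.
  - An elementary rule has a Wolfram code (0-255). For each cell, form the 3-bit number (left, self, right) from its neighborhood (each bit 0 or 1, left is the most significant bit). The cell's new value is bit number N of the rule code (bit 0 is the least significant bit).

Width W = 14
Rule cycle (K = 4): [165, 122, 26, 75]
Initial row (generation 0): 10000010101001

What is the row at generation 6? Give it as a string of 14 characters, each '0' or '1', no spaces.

Answer: 01111101001111

Derivation:
Gen 0: 10000010101001
Gen 1 (rule 165): 10111011111001
Gen 2 (rule 122): 01101110001110
Gen 3 (rule 26): 11001001011001
Gen 4 (rule 75): 11010010011010
Gen 5 (rule 165): 00110010000110
Gen 6 (rule 122): 01111101001111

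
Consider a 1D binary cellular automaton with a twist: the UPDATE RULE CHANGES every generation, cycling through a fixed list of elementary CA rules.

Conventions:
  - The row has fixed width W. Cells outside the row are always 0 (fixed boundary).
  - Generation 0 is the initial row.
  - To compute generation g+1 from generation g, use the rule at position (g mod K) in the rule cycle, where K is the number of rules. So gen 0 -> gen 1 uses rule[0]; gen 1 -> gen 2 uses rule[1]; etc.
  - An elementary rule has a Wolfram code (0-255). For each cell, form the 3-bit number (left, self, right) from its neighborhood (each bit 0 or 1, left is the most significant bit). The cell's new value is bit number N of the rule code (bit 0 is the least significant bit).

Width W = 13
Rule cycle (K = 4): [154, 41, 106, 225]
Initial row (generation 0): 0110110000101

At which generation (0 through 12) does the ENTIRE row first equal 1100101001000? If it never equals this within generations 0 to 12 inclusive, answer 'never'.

Gen 0: 0110110000101
Gen 1 (rule 154): 1100101001000
Gen 2 (rule 41): 1000010000011
Gen 3 (rule 106): 0000100000111
Gen 4 (rule 225): 1110001110011
Gen 5 (rule 154): 1101011101110
Gen 6 (rule 41): 1010110011000
Gen 7 (rule 106): 0101110111000
Gen 8 (rule 225): 0010111011011
Gen 9 (rule 154): 0100110010010
Gen 10 (rule 41): 0000100000000
Gen 11 (rule 106): 0001000000000
Gen 12 (rule 225): 1100011111111

Answer: 1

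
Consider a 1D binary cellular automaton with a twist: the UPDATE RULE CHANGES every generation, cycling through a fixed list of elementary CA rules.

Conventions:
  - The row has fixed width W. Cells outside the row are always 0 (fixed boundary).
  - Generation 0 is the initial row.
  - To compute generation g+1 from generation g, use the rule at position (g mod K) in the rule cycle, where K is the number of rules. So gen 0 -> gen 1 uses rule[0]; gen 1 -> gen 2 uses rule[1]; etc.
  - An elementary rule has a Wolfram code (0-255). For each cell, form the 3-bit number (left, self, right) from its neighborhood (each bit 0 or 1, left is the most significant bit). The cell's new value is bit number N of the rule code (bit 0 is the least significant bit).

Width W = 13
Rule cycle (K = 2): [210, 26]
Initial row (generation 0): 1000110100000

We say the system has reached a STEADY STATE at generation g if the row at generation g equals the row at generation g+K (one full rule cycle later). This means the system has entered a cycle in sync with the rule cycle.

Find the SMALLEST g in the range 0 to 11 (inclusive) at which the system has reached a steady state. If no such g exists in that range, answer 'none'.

Gen 0: 1000110100000
Gen 1 (rule 210): 0101010010000
Gen 2 (rule 26): 1000001101000
Gen 3 (rule 210): 0100010100100
Gen 4 (rule 26): 1010100011010
Gen 5 (rule 210): 0000010101001
Gen 6 (rule 26): 0000100000110
Gen 7 (rule 210): 0001010001011
Gen 8 (rule 26): 0010001010010
Gen 9 (rule 210): 0101010001101
Gen 10 (rule 26): 1000001011000
Gen 11 (rule 210): 0100010001100
Gen 12 (rule 26): 1010101011010
Gen 13 (rule 210): 0000000001001

Answer: none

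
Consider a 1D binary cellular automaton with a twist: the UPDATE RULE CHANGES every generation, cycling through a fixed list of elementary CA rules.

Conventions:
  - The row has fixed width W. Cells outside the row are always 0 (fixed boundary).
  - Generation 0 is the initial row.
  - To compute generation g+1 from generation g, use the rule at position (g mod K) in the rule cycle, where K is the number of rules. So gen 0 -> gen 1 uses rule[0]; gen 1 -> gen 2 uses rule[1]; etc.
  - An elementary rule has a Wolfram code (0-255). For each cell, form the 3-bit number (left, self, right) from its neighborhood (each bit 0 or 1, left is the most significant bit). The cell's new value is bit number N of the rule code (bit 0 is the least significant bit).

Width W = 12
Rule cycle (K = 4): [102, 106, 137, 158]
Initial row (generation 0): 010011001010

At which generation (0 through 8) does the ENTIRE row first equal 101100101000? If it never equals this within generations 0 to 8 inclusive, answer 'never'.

Answer: never

Derivation:
Gen 0: 010011001010
Gen 1 (rule 102): 110101011110
Gen 2 (rule 106): 111010110010
Gen 3 (rule 137): 110000100000
Gen 4 (rule 158): 101001110000
Gen 5 (rule 102): 111010010000
Gen 6 (rule 106): 101100100000
Gen 7 (rule 137): 001000001111
Gen 8 (rule 158): 011100011110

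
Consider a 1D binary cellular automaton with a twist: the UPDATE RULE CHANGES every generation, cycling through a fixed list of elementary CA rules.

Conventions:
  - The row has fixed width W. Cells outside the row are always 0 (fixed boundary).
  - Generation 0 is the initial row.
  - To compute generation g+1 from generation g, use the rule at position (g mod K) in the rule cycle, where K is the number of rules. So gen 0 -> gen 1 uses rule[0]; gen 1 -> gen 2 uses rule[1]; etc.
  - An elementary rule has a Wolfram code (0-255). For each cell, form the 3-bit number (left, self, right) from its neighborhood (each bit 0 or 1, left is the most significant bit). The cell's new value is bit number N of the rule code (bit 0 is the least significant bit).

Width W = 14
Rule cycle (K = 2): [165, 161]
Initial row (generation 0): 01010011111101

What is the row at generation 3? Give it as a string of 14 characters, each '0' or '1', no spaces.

Gen 0: 01010011111101
Gen 1 (rule 165): 01110001111011
Gen 2 (rule 161): 00100100110100
Gen 3 (rule 165): 10100100001101

Answer: 10100100001101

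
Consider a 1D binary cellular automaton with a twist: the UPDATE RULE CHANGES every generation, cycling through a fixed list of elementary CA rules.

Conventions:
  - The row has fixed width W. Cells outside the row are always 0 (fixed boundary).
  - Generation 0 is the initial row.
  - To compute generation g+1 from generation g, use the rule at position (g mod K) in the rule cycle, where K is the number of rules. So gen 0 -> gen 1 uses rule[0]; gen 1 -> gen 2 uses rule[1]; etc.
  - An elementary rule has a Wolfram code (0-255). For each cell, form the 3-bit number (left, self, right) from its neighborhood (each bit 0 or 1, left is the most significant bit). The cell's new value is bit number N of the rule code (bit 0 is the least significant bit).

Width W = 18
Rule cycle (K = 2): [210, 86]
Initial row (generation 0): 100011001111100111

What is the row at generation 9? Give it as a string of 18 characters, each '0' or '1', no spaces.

Gen 0: 100011001111100111
Gen 1 (rule 210): 010101110111111011
Gen 2 (rule 86): 110100010000001001
Gen 3 (rule 210): 010010101000010110
Gen 4 (rule 86): 111110101100110011
Gen 5 (rule 210): 011110000111011101
Gen 6 (rule 86): 100011001001000101
Gen 7 (rule 210): 010101110110101000
Gen 8 (rule 86): 110100010010101100
Gen 9 (rule 210): 010010101100000110

Answer: 010010101100000110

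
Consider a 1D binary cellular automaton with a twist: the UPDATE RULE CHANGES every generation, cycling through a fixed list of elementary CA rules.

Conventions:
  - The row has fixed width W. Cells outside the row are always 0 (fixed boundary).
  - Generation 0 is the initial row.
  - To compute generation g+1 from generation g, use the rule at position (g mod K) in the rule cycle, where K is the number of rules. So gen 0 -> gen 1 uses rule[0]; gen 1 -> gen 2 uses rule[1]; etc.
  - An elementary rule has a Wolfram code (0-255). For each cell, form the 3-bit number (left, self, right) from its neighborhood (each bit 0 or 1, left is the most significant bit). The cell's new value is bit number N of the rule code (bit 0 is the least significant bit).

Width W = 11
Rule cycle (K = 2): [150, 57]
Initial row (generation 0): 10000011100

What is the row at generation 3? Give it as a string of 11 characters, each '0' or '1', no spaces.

Gen 0: 10000011100
Gen 1 (rule 150): 11000101010
Gen 2 (rule 57): 10110010101
Gen 3 (rule 150): 10001110101

Answer: 10001110101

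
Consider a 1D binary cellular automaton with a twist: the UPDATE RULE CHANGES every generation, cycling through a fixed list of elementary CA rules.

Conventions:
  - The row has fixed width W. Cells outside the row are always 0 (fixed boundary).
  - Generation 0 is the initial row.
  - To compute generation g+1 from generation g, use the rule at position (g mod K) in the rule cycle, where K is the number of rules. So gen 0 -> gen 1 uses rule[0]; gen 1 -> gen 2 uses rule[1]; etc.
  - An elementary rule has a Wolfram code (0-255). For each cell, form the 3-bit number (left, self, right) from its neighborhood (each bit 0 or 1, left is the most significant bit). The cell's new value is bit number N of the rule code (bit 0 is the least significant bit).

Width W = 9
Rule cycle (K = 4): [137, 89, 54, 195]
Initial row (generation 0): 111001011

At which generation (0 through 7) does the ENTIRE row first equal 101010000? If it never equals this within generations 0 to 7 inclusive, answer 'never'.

Answer: never

Derivation:
Gen 0: 111001011
Gen 1 (rule 137): 110000010
Gen 2 (rule 89): 111111001
Gen 3 (rule 54): 000000111
Gen 4 (rule 195): 111111011
Gen 5 (rule 137): 111110010
Gen 6 (rule 89): 100011001
Gen 7 (rule 54): 110100111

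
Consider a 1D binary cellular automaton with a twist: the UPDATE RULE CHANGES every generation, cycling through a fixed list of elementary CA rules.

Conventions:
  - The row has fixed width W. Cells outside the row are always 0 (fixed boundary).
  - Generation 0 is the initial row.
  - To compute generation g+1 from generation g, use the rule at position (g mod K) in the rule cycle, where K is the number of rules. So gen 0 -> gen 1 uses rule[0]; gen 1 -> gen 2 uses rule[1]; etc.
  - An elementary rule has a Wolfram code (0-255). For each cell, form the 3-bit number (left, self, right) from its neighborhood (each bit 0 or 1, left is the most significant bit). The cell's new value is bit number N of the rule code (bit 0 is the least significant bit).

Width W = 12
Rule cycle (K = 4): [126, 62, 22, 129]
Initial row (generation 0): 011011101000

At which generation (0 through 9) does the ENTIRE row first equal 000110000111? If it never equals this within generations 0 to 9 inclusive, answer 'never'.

Gen 0: 011011101000
Gen 1 (rule 126): 111110111100
Gen 2 (rule 62): 100001100010
Gen 3 (rule 22): 110010010111
Gen 4 (rule 129): 000000000010
Gen 5 (rule 126): 000000000111
Gen 6 (rule 62): 000000001100
Gen 7 (rule 22): 000000010010
Gen 8 (rule 129): 111111000000
Gen 9 (rule 126): 100001100000

Answer: never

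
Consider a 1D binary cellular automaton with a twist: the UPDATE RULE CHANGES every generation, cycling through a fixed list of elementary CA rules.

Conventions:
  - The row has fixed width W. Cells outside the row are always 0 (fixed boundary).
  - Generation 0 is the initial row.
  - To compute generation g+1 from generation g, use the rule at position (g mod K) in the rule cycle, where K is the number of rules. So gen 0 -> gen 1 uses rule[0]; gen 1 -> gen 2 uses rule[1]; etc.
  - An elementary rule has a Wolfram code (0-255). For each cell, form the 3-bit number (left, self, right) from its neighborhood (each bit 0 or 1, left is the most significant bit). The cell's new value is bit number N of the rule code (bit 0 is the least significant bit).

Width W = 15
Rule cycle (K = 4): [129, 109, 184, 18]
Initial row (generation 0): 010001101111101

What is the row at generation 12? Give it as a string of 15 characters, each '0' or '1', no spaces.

Answer: 000000100010001

Derivation:
Gen 0: 010001101111101
Gen 1 (rule 129): 000100000111000
Gen 2 (rule 109): 110101110101011
Gen 3 (rule 184): 101011101010110
Gen 4 (rule 18): 000000000000001
Gen 5 (rule 129): 111111111111100
Gen 6 (rule 109): 100000000000101
Gen 7 (rule 184): 010000000000010
Gen 8 (rule 18): 101000000000101
Gen 9 (rule 129): 000011111110000
Gen 10 (rule 109): 111010000010111
Gen 11 (rule 184): 110101000001110
Gen 12 (rule 18): 000000100010001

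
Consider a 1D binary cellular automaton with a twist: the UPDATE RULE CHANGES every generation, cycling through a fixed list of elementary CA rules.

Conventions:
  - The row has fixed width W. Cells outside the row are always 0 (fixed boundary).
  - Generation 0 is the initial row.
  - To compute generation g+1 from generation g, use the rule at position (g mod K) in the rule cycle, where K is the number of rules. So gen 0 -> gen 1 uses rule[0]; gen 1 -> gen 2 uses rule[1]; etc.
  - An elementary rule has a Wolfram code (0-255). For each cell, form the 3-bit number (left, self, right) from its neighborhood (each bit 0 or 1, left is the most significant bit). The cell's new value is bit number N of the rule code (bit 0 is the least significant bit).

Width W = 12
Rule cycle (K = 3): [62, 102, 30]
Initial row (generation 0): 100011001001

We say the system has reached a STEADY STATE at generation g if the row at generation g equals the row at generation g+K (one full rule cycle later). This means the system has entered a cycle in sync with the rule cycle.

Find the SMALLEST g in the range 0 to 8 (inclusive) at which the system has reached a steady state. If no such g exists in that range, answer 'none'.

Gen 0: 100011001001
Gen 1 (rule 62): 110110111111
Gen 2 (rule 102): 011011000001
Gen 3 (rule 30): 110010100011
Gen 4 (rule 62): 101111110110
Gen 5 (rule 102): 110000011010
Gen 6 (rule 30): 101000110011
Gen 7 (rule 62): 111101101110
Gen 8 (rule 102): 000110110010
Gen 9 (rule 30): 001100101111
Gen 10 (rule 62): 011011111000
Gen 11 (rule 102): 101100001000

Answer: none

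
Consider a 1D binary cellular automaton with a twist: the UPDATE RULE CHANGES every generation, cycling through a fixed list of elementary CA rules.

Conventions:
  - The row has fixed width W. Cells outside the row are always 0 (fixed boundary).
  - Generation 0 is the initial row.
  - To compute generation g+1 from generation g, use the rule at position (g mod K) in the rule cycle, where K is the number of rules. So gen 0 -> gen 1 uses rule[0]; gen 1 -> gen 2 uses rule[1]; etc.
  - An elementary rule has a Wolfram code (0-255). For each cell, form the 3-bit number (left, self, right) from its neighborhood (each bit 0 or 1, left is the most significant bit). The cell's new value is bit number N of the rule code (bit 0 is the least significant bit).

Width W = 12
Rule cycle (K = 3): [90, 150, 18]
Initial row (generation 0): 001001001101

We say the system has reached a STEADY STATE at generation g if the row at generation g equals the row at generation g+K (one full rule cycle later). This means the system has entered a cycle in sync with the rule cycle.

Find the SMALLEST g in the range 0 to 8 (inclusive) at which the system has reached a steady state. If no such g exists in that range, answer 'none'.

Answer: 6

Derivation:
Gen 0: 001001001101
Gen 1 (rule 90): 010110111100
Gen 2 (rule 150): 110000011010
Gen 3 (rule 18): 001000100001
Gen 4 (rule 90): 010101010010
Gen 5 (rule 150): 110101011111
Gen 6 (rule 18): 000000000000
Gen 7 (rule 90): 000000000000
Gen 8 (rule 150): 000000000000
Gen 9 (rule 18): 000000000000
Gen 10 (rule 90): 000000000000
Gen 11 (rule 150): 000000000000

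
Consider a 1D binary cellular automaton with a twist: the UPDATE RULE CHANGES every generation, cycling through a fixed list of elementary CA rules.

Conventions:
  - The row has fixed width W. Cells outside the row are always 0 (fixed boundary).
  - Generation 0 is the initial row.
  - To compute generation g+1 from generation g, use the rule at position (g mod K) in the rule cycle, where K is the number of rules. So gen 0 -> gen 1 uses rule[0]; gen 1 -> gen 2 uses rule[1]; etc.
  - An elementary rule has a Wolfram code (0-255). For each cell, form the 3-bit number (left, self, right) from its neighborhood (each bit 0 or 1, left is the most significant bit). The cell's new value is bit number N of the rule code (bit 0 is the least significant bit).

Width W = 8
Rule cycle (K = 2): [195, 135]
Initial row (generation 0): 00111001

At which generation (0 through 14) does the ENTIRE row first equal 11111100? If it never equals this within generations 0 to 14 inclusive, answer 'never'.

Answer: 3

Derivation:
Gen 0: 00111001
Gen 1 (rule 195): 11011010
Gen 2 (rule 135): 00000010
Gen 3 (rule 195): 11111100
Gen 4 (rule 135): 01111001
Gen 5 (rule 195): 10111010
Gen 6 (rule 135): 10010010
Gen 7 (rule 195): 00100100
Gen 8 (rule 135): 11101101
Gen 9 (rule 195): 01100100
Gen 10 (rule 135): 10001101
Gen 11 (rule 195): 00110100
Gen 12 (rule 135): 11000101
Gen 13 (rule 195): 01011000
Gen 14 (rule 135): 11000011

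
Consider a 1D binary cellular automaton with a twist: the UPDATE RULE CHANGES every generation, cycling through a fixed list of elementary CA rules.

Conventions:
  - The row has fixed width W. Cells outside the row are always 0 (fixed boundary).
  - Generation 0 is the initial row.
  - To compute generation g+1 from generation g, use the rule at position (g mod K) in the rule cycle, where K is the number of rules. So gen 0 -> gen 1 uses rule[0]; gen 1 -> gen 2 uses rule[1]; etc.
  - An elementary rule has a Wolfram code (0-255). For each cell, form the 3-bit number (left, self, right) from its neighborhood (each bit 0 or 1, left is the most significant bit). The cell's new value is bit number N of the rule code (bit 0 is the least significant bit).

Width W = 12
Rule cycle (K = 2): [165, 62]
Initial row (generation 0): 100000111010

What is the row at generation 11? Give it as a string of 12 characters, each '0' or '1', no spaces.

Gen 0: 100000111010
Gen 1 (rule 165): 101110010110
Gen 2 (rule 62): 111001111101
Gen 3 (rule 165): 010000111011
Gen 4 (rule 62): 111001100110
Gen 5 (rule 165): 010000000000
Gen 6 (rule 62): 111000000000
Gen 7 (rule 165): 010011111111
Gen 8 (rule 62): 111110000000
Gen 9 (rule 165): 011100111111
Gen 10 (rule 62): 110011100000
Gen 11 (rule 165): 000001001111

Answer: 000001001111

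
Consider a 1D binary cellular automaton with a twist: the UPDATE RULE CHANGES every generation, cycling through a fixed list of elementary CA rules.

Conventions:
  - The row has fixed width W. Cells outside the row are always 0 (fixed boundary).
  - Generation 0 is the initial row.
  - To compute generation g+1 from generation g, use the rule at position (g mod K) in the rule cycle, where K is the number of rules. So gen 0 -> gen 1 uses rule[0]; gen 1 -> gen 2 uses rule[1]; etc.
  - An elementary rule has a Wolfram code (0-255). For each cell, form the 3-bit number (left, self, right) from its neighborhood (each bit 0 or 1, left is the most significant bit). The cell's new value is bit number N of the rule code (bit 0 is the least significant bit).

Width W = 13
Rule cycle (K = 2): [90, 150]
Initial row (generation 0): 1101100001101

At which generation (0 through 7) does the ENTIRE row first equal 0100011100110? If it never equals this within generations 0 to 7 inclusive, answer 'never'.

Answer: never

Derivation:
Gen 0: 1101100001101
Gen 1 (rule 90): 1101110011100
Gen 2 (rule 150): 0000101101010
Gen 3 (rule 90): 0001001100001
Gen 4 (rule 150): 0011110010011
Gen 5 (rule 90): 0110011101111
Gen 6 (rule 150): 1001101000110
Gen 7 (rule 90): 0111100101111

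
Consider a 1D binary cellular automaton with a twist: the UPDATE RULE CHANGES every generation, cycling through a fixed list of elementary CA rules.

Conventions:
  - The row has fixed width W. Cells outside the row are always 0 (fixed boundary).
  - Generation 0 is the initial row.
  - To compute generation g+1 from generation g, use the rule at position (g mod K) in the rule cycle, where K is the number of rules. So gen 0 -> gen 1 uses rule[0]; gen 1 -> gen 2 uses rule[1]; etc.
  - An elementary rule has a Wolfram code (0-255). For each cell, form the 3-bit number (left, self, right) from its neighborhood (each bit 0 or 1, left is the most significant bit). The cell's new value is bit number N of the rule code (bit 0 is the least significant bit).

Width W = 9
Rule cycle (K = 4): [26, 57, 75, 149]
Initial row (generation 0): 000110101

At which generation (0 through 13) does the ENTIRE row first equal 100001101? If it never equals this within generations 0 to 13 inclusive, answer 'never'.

Answer: 11

Derivation:
Gen 0: 000110101
Gen 1 (rule 26): 001100000
Gen 2 (rule 57): 101011111
Gen 3 (rule 75): 000010001
Gen 4 (rule 149): 111011101
Gen 5 (rule 26): 100010000
Gen 6 (rule 57): 011001111
Gen 7 (rule 75): 111011001
Gen 8 (rule 149): 010000101
Gen 9 (rule 26): 101001000
Gen 10 (rule 57): 010100111
Gen 11 (rule 75): 100001101
Gen 12 (rule 149): 111100001
Gen 13 (rule 26): 100010010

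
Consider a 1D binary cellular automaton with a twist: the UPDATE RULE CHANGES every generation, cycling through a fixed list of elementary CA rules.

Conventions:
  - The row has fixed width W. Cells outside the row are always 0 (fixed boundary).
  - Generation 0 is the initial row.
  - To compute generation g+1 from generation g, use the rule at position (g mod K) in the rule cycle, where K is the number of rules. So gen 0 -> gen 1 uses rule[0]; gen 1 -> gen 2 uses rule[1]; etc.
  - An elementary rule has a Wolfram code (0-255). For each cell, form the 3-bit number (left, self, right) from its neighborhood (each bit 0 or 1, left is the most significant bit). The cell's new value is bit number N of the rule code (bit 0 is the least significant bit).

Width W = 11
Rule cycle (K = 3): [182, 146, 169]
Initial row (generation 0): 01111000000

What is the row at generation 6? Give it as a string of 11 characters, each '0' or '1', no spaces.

Answer: 01001111100

Derivation:
Gen 0: 01111000000
Gen 1 (rule 182): 10110100000
Gen 2 (rule 146): 00000010000
Gen 3 (rule 169): 11111000111
Gen 4 (rule 182): 01110101010
Gen 5 (rule 146): 10100000001
Gen 6 (rule 169): 01001111100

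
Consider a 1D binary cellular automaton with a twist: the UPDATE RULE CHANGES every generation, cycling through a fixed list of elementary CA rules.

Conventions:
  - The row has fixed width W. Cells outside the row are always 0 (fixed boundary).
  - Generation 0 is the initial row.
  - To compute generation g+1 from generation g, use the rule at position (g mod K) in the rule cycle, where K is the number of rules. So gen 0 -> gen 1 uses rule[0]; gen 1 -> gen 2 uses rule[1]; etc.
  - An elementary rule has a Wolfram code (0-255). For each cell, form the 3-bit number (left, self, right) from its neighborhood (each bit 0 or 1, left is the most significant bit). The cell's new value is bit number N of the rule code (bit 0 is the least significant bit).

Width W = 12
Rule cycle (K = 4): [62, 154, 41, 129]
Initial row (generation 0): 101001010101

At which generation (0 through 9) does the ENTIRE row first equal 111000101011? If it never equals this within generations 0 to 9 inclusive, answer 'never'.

Answer: never

Derivation:
Gen 0: 101001010101
Gen 1 (rule 62): 111111111111
Gen 2 (rule 154): 111111111110
Gen 3 (rule 41): 100000000000
Gen 4 (rule 129): 001111111111
Gen 5 (rule 62): 011000000000
Gen 6 (rule 154): 110100000000
Gen 7 (rule 41): 101001111111
Gen 8 (rule 129): 000000111110
Gen 9 (rule 62): 000001100001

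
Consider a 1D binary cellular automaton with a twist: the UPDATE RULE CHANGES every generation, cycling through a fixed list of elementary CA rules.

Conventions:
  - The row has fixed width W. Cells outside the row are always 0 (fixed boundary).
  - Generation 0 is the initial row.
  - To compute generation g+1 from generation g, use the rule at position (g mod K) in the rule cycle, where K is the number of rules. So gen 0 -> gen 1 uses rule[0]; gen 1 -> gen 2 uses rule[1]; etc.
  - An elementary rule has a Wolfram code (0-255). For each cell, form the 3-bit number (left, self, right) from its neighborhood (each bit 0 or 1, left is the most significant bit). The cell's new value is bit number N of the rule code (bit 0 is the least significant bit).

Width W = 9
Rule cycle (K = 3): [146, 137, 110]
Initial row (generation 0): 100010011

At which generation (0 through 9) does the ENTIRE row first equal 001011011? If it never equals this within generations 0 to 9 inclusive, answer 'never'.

Gen 0: 100010011
Gen 1 (rule 146): 010101100
Gen 2 (rule 137): 000001001
Gen 3 (rule 110): 000011011
Gen 4 (rule 146): 000100000
Gen 5 (rule 137): 110001111
Gen 6 (rule 110): 110011001
Gen 7 (rule 146): 001100110
Gen 8 (rule 137): 101000100
Gen 9 (rule 110): 111001100

Answer: never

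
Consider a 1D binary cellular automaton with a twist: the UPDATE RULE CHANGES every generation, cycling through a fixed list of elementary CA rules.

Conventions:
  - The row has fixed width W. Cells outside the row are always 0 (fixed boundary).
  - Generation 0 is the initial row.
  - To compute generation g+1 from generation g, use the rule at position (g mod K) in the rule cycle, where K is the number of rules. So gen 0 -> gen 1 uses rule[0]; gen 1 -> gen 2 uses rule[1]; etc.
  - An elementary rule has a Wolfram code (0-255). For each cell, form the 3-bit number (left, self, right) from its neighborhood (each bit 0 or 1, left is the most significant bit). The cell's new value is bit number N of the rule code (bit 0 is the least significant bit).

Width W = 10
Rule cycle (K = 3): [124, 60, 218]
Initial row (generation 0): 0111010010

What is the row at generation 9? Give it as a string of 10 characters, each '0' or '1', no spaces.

Gen 0: 0111010010
Gen 1 (rule 124): 0101111011
Gen 2 (rule 60): 0111000110
Gen 3 (rule 218): 1111101111
Gen 4 (rule 124): 1000111001
Gen 5 (rule 60): 1100100101
Gen 6 (rule 218): 1111011000
Gen 7 (rule 124): 1001111100
Gen 8 (rule 60): 1101000010
Gen 9 (rule 218): 1100100101

Answer: 1100100101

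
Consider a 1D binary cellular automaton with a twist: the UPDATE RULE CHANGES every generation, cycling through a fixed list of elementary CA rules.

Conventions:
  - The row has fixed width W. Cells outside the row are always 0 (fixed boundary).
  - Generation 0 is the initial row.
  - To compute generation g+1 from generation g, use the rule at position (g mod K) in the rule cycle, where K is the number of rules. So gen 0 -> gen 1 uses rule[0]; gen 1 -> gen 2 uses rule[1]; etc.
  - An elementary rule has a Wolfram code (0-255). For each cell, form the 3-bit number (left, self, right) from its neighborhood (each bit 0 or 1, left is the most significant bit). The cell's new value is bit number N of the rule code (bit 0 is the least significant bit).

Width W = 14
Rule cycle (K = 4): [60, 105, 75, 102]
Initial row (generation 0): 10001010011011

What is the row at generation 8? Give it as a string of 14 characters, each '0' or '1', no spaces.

Gen 0: 10001010011011
Gen 1 (rule 60): 11001111010110
Gen 2 (rule 105): 11001001101110
Gen 3 (rule 75): 11010011101010
Gen 4 (rule 102): 01110100111110
Gen 5 (rule 60): 01001110100001
Gen 6 (rule 105): 00001011001100
Gen 7 (rule 75): 11110011011101
Gen 8 (rule 102): 00010101100111

Answer: 00010101100111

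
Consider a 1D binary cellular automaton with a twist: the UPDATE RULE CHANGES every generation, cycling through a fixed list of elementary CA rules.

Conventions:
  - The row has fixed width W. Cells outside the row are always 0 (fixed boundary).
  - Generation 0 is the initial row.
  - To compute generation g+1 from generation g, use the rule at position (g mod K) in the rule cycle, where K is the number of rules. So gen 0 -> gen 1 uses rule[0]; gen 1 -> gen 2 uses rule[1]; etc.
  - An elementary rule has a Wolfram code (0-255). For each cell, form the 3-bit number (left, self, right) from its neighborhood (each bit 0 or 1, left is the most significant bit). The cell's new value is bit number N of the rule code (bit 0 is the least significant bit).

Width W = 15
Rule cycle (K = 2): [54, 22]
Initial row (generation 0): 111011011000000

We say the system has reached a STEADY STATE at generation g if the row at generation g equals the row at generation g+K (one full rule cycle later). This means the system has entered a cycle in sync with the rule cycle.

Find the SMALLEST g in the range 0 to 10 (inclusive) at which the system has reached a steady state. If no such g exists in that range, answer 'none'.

Answer: none

Derivation:
Gen 0: 111011011000000
Gen 1 (rule 54): 000100100100000
Gen 2 (rule 22): 001111111110000
Gen 3 (rule 54): 010000000001000
Gen 4 (rule 22): 111000000011100
Gen 5 (rule 54): 000100000100010
Gen 6 (rule 22): 001110001110111
Gen 7 (rule 54): 010001010001000
Gen 8 (rule 22): 111011011011100
Gen 9 (rule 54): 000100100100010
Gen 10 (rule 22): 001111111110111
Gen 11 (rule 54): 010000000001000
Gen 12 (rule 22): 111000000011100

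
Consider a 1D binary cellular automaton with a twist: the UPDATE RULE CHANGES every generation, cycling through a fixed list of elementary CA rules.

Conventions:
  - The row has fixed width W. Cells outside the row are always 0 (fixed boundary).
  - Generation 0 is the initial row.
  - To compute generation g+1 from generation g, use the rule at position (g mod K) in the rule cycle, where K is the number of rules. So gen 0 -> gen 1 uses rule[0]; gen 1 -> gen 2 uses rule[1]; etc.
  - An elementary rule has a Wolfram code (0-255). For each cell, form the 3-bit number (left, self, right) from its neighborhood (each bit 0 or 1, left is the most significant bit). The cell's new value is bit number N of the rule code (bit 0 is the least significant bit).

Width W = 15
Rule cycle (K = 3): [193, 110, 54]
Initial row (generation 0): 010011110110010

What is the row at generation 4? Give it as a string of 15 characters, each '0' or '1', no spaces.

Gen 0: 010011110110010
Gen 1 (rule 193): 000001110010000
Gen 2 (rule 110): 000011010110000
Gen 3 (rule 54): 000100111001000
Gen 4 (rule 193): 110000011000011

Answer: 110000011000011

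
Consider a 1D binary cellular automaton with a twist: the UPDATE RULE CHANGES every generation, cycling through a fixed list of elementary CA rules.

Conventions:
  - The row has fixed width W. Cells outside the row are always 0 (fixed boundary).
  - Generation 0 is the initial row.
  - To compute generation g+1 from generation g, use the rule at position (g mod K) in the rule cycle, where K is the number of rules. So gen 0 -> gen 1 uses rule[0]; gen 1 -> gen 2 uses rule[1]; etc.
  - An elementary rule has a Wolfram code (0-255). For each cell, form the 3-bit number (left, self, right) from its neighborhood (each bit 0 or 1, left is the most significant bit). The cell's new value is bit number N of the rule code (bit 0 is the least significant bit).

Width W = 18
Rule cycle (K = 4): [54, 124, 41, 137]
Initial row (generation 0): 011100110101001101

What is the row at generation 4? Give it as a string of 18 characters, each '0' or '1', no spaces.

Gen 0: 011100110101001101
Gen 1 (rule 54): 100011001111110011
Gen 2 (rule 124): 110011101000011011
Gen 3 (rule 41): 100010010011010110
Gen 4 (rule 137): 001000000010000100

Answer: 001000000010000100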